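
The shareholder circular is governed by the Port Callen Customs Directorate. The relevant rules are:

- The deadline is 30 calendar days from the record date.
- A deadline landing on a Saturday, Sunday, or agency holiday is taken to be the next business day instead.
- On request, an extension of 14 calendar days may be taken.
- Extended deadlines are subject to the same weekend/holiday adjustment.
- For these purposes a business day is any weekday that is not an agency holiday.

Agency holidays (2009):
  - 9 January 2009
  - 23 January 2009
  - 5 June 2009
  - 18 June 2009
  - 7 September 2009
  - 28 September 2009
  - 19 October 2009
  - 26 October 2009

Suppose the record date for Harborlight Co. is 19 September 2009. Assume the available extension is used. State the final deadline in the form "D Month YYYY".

3 November 2009

Adding 30 calendar days to 19 September 2009 gives 19 October 2009.
19 October 2009 is a listed holiday, so it moves to the next business day, 20 October 2009 (Tuesday).
Add the 14 calendar-day extension to 20 October 2009: 3 November 2009.
Since 3 November 2009 is a Tuesday and not a holiday, the date is unchanged.
Deadline: 3 November 2009.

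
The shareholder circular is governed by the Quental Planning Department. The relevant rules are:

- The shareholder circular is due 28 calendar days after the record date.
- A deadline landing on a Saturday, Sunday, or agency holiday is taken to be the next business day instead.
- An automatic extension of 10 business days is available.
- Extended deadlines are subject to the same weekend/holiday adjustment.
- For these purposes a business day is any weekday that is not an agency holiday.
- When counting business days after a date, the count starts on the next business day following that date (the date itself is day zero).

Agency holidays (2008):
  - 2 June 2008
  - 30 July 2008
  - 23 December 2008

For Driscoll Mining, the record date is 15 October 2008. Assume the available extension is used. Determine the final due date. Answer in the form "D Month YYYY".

26 November 2008

Adding 28 calendar days to 15 October 2008 gives 12 November 2008.
12 November 2008 (Wednesday) is already a business day.
Applying the 10-business-day extension: 10 business days after 12 November 2008 is 26 November 2008.
26 November 2008 falls on a Wednesday, which is a business day, so no adjustment is needed.
The final due date is 26 November 2008.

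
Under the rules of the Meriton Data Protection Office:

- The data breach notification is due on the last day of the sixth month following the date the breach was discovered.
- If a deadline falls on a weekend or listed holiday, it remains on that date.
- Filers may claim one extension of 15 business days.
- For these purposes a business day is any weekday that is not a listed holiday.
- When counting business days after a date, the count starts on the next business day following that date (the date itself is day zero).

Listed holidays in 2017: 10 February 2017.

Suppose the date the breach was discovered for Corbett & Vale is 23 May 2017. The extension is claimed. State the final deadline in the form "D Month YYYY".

6 months after 23 May 2017 falls in November 2017; the last day of that month is 30 November 2017.
30 November 2017 is a Thursday; no weekend or holiday adjustment applies.
Counting 15 further business days from 30 November 2017 reaches 21 December 2017.
21 December 2017 is a Thursday; no weekend or holiday adjustment applies.
So the filing is due 21 December 2017.

21 December 2017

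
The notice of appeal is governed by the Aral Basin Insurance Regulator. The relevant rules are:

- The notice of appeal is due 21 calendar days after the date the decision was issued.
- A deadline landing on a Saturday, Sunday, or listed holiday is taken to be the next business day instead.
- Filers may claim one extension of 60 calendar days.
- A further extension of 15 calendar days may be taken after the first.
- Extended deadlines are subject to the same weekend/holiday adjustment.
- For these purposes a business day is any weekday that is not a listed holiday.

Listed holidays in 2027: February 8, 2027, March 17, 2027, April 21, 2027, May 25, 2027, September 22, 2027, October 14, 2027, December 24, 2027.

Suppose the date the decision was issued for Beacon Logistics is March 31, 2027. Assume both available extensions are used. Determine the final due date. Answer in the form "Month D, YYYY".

21 calendar days after March 31, 2027 is April 21, 2027.
April 21, 2027 is a listed holiday, so it moves to the next business day, April 22, 2027 (Thursday).
The 60-calendar-day extension moves the deadline from April 22, 2027 to June 21, 2027.
June 21, 2027 is a Monday and not a listed holiday, so it stands.
The 15-calendar-day extension moves the deadline from June 21, 2027 to July 6, 2027.
Since July 6, 2027 is a Tuesday and not a holiday, the date is unchanged.
So the filing is due July 6, 2027.

July 6, 2027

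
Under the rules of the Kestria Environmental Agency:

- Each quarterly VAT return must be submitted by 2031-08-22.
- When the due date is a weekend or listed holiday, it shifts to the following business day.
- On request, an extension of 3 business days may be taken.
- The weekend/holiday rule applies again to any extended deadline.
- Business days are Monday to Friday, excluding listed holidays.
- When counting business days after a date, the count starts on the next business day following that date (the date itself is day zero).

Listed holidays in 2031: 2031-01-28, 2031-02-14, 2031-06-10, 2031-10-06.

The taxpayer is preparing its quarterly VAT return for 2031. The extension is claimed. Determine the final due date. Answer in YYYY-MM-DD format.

The statutory due date is 2031-08-22.
2031-08-22 is a Friday and not a listed holiday, so it stands.
Counting 3 further business days from 2031-08-22 reaches 2031-08-27.
2031-08-27 is a Wednesday and not a listed holiday, so it stands.
Deadline: 2031-08-27.

2031-08-27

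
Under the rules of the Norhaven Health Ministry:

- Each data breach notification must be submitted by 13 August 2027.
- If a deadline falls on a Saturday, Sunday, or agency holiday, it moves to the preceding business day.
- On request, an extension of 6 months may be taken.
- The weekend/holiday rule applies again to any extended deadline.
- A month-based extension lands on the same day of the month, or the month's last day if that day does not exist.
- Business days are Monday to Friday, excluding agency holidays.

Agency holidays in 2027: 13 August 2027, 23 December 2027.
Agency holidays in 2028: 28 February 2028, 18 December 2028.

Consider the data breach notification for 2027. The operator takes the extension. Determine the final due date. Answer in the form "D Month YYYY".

11 February 2028

The statutory due date is 13 August 2027.
13 August 2027 is a listed holiday, so it moves to the preceding business day, 12 August 2027 (Thursday).
Applying the 6 months extension: 6 months after 12 August 2027 is 12 February 2028.
12 February 2028 falls on a Saturday. Rolling to the preceding business day gives 11 February 2028, a Friday.
The final due date is 11 February 2028.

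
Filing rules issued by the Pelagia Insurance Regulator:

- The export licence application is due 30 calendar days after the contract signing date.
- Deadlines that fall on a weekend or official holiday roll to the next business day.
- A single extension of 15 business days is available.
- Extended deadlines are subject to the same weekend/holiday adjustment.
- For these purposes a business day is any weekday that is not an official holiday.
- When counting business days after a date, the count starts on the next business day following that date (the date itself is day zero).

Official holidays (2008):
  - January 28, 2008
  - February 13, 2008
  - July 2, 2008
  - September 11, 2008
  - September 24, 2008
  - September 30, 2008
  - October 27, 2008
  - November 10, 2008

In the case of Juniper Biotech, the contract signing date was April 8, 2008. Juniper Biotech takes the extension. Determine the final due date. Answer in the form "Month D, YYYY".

May 29, 2008

30 calendar days after April 8, 2008 is May 8, 2008.
Since May 8, 2008 is a Thursday and not a holiday, the date is unchanged.
Counting 15 further business days from May 8, 2008 reaches May 29, 2008.
Since May 29, 2008 is a Thursday and not a holiday, the date is unchanged.
Deadline: May 29, 2008.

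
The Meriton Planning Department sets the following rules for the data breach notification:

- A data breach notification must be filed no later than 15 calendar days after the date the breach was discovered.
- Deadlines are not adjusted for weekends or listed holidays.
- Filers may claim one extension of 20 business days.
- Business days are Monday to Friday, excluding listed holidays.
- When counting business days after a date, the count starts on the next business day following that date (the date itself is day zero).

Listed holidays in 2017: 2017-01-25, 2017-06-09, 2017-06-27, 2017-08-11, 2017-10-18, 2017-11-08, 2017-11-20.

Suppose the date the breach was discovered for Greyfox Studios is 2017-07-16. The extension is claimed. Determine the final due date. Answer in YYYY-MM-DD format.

15 calendar days after 2017-07-16 is 2017-07-31.
2017-07-31 is a Monday; no weekend or holiday adjustment applies.
The 20-business-day extension runs from 2017-07-31 to 2017-08-29.
2017-08-29 falls on a Tuesday. The rules make no weekend/holiday allowance, so it remains 2017-08-29.
Deadline: 2017-08-29.

2017-08-29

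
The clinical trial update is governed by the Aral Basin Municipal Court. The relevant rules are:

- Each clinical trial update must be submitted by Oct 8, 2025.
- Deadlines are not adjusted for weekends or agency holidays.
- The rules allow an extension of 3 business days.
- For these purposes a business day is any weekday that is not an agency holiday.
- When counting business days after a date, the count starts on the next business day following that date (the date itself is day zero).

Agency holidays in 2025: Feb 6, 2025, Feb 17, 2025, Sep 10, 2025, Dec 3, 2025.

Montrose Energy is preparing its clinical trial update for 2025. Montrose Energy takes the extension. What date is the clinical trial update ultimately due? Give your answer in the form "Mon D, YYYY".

Oct 13, 2025

Start from the fixed due date, Oct 8, 2025.
Oct 8, 2025 falls on a Wednesday. The rules make no weekend/holiday allowance, so it remains Oct 8, 2025.
The 3-business-day extension runs from Oct 8, 2025 to Oct 13, 2025.
No adjustment is made for weekends or holidays, so Oct 13, 2025 stands.
Final deadline: Oct 13, 2025.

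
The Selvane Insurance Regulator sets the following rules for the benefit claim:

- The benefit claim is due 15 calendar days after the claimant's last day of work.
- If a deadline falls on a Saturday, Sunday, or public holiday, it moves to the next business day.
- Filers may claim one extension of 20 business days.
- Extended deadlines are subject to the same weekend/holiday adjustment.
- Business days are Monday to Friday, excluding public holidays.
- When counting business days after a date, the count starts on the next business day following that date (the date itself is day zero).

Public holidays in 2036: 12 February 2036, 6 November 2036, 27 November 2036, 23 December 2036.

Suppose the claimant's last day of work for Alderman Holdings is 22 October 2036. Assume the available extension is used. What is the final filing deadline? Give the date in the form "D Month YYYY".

8 December 2036

15 calendar days after 22 October 2036 is 6 November 2036.
6 November 2036 falls on a listed holiday. Rolling to the next business day gives 7 November 2036, a Friday.
Applying the 20-business-day extension: 20 business days after 7 November 2036 is 8 December 2036.
8 December 2036 is a Monday and not a listed holiday, so it stands.
Deadline: 8 December 2036.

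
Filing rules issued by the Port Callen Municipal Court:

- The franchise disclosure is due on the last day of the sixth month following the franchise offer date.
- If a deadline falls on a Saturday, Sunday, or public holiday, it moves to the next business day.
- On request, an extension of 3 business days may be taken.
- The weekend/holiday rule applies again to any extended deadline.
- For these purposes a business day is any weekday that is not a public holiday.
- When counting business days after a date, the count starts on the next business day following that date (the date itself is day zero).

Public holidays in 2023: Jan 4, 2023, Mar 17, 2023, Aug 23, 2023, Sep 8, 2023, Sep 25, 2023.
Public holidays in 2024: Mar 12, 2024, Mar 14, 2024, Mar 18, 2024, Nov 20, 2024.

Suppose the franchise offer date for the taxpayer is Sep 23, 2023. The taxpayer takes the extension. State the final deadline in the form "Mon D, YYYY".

The sixth month after Sep 23, 2023 is March 2024, whose last day is Mar 31, 2024.
Mar 31, 2024 is a Sunday, so it moves to the next business day, Apr 1, 2024 (Monday).
The 3-business-day extension runs from Apr 1, 2024 to Apr 4, 2024.
Apr 4, 2024 (Thursday) is already a business day.
The final due date is Apr 4, 2024.

Apr 4, 2024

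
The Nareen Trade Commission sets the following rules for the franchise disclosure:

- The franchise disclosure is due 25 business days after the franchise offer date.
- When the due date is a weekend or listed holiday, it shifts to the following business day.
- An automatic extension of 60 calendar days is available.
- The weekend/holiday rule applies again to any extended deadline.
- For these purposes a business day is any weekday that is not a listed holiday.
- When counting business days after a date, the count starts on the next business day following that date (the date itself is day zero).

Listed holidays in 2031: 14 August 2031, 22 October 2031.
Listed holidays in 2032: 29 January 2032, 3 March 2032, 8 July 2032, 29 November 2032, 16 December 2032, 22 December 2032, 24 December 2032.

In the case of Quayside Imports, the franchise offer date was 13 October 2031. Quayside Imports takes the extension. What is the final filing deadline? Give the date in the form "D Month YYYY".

19 January 2032

25 business days after 13 October 2031, excluding weekends and holidays, is 18 November 2031.
18 November 2031 falls on a Tuesday, which is a business day, so no adjustment is needed.
Add the 60 calendar-day extension to 18 November 2031: 17 January 2032.
17 January 2032 falls on a Saturday. Rolling to the next business day gives 19 January 2032, a Monday.
Deadline: 19 January 2032.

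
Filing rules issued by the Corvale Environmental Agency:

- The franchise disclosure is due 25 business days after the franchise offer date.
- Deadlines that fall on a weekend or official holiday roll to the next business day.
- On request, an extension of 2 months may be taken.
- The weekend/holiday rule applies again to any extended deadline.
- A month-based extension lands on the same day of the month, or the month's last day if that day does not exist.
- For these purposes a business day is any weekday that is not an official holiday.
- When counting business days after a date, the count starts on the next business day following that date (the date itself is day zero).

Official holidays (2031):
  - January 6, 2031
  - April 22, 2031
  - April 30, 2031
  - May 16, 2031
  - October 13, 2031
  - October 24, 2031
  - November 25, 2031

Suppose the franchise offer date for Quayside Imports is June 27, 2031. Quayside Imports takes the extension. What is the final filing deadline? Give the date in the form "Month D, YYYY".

October 1, 2031

25 business days after June 27, 2031, excluding weekends and holidays, is August 1, 2031.
August 1, 2031 (Friday) is already a business day.
The 2 months extension carries August 1, 2031 to October 1, 2031.
October 1, 2031 (Wednesday) is already a business day.
Final deadline: October 1, 2031.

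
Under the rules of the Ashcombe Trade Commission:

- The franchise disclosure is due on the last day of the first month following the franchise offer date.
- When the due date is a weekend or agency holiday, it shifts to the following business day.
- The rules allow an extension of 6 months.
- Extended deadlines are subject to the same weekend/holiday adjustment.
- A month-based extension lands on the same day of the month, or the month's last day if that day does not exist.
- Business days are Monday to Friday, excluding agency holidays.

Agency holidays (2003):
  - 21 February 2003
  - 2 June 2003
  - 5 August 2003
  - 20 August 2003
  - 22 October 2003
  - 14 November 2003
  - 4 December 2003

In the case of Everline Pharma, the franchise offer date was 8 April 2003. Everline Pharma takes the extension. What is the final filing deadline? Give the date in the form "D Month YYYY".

3 December 2003

The first month after 8 April 2003 is May 2003, whose last day is 31 May 2003.
31 May 2003 is a Saturday, so it moves to the next business day, 3 June 2003 (Tuesday).
Applying the 6 months extension: 6 months after 3 June 2003 is 3 December 2003.
Since 3 December 2003 is a Wednesday and not a holiday, the date is unchanged.
The final due date is 3 December 2003.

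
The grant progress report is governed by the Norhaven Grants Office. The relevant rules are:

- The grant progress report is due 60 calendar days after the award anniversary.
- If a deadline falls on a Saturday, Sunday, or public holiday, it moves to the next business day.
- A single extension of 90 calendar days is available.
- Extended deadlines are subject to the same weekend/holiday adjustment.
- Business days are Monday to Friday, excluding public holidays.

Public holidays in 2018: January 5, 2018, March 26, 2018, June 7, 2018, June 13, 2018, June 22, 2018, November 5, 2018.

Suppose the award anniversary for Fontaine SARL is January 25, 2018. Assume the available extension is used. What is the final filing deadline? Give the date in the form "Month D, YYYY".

60 calendar days after January 25, 2018 is March 26, 2018.
March 26, 2018 is a listed holiday, so it moves to the next business day, March 27, 2018 (Tuesday).
With the 90-day extension, March 27, 2018 becomes June 25, 2018.
Since June 25, 2018 is a Monday and not a holiday, the date is unchanged.
The final due date is June 25, 2018.

June 25, 2018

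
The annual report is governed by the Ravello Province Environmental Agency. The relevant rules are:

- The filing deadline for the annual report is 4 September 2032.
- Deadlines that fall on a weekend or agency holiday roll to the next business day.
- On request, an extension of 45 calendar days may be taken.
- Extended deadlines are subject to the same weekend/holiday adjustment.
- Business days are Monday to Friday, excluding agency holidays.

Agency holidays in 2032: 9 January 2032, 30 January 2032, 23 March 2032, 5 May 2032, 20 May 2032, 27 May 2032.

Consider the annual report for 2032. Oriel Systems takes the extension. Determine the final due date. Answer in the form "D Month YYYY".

Start from the fixed due date, 4 September 2032.
4 September 2032 falls on a Saturday. Rolling to the next business day gives 6 September 2032, a Monday.
The 45-calendar-day extension moves the deadline from 6 September 2032 to 21 October 2032.
Since 21 October 2032 is a Thursday and not a holiday, the date is unchanged.
The final due date is 21 October 2032.

21 October 2032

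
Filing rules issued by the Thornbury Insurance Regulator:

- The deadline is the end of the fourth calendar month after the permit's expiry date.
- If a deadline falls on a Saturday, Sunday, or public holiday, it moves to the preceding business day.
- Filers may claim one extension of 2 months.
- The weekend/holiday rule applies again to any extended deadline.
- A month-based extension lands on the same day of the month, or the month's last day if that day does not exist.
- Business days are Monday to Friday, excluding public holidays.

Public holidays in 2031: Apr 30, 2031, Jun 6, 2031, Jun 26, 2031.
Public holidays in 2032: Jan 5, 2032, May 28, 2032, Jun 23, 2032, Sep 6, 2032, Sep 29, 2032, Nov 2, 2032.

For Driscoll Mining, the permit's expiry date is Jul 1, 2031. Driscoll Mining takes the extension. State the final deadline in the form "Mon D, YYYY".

Jan 28, 2032

4 months after Jul 1, 2031 falls in November 2031; the last day of that month is Nov 30, 2031.
Nov 30, 2031 is a Sunday, so it moves to the preceding business day, Nov 28, 2031 (Friday).
The 2 months extension carries Nov 28, 2031 to Jan 28, 2032.
Jan 28, 2032 (Wednesday) is already a business day.
Final deadline: Jan 28, 2032.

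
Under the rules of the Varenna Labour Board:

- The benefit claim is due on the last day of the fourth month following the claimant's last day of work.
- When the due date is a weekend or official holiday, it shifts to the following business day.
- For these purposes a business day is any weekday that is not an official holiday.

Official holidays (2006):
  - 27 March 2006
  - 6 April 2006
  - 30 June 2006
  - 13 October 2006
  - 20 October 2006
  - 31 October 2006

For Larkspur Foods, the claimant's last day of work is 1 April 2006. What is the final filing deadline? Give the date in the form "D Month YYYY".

31 August 2006

4 months after 1 April 2006 is August 2006; that month ends on 31 August 2006.
31 August 2006 falls on a Thursday, which is a business day, so no adjustment is needed.
So the filing is due 31 August 2006.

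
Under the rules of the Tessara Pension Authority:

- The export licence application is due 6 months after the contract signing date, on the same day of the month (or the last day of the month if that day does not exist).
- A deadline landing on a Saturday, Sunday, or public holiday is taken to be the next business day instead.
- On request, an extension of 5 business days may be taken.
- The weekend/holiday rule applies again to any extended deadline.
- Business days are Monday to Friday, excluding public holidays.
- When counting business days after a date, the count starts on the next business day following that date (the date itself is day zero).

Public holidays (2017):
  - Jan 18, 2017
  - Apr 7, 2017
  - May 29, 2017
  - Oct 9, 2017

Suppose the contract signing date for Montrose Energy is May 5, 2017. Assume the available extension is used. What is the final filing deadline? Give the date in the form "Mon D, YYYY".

6 months from May 5, 2017 is Nov 5, 2017.
Nov 5, 2017 is a Sunday, so it moves to the next business day, Nov 6, 2017 (Monday).
Applying the 5-business-day extension: 5 business days after Nov 6, 2017 is Nov 13, 2017.
Nov 13, 2017 (Monday) is already a business day.
The final due date is Nov 13, 2017.

Nov 13, 2017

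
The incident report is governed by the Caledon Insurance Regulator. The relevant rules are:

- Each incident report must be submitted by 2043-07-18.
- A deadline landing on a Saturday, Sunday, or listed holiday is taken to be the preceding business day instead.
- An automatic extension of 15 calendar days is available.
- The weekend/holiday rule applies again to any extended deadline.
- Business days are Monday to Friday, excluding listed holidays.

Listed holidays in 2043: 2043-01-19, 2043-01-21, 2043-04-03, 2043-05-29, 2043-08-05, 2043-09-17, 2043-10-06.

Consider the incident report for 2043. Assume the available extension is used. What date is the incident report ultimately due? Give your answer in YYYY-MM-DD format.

2043-07-31

The stated deadline is 2043-07-18.
2043-07-18 is a Saturday; the preceding business day is 2043-07-17 (Friday).
The 15-calendar-day extension moves the deadline from 2043-07-17 to 2043-08-01.
2043-08-01 is a Saturday; the preceding business day is 2043-07-31 (Friday).
Final deadline: 2043-07-31.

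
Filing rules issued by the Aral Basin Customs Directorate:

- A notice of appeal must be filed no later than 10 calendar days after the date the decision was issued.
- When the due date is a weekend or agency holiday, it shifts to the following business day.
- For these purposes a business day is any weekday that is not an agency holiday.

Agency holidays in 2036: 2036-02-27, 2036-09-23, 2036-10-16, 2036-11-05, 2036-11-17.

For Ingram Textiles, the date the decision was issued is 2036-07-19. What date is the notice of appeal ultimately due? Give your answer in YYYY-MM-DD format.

2036-07-29

From 2036-07-19, 10 calendar days later is 2036-07-29.
2036-07-29 (Tuesday) is already a business day.
Deadline: 2036-07-29.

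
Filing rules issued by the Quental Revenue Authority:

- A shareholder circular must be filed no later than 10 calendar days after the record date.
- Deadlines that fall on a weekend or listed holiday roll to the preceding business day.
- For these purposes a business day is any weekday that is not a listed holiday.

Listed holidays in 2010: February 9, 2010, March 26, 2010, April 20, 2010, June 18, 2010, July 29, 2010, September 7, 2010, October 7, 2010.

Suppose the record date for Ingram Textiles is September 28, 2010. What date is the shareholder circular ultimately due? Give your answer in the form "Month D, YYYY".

October 8, 2010

10 calendar days after September 28, 2010 is October 8, 2010.
October 8, 2010 (Friday) is already a business day.
So the filing is due October 8, 2010.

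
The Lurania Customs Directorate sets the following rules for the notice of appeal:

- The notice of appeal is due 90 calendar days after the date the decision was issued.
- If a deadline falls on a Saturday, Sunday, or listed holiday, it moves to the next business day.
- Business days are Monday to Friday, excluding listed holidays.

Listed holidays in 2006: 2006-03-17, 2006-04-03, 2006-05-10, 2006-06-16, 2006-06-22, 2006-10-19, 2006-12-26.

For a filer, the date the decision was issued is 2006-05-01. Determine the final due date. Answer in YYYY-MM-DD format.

90 calendar days after 2006-05-01 is 2006-07-30.
Because 2006-07-30 is a Sunday, the deadline becomes 2006-07-31 (Monday).
Deadline: 2006-07-31.

2006-07-31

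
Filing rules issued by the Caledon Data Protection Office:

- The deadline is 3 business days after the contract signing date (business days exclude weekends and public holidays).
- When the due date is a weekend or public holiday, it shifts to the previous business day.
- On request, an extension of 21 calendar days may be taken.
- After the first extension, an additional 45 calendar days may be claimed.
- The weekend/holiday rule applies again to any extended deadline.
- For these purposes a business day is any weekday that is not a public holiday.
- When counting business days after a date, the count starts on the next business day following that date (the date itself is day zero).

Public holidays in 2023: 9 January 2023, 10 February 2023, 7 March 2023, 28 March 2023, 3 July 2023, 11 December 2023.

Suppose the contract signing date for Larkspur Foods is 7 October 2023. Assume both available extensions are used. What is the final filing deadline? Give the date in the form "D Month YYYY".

15 December 2023

3 business days after 7 October 2023, excluding weekends and holidays, is 11 October 2023.
11 October 2023 (Wednesday) is already a business day.
With the 21-day extension, 11 October 2023 becomes 1 November 2023.
1 November 2023 is a Wednesday and not a listed holiday, so it stands.
The 45-calendar-day extension moves the deadline from 1 November 2023 to 16 December 2023.
16 December 2023 is a Saturday, so it moves to the preceding business day, 15 December 2023 (Friday).
The final due date is 15 December 2023.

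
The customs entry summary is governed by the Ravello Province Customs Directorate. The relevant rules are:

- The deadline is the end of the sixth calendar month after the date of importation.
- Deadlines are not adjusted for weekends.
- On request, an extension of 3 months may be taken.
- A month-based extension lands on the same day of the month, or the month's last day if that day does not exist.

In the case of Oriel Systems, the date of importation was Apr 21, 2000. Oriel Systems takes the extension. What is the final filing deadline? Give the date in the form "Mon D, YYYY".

6 months after Apr 21, 2000 is October 2000; that month ends on Oct 31, 2000.
No adjustment is made for weekends or holidays, so Oct 31, 2000 stands.
Applying the 3 months extension: 3 months after Oct 31, 2000 is Jan 31, 2001.
Jan 31, 2001 is a Wednesday; no weekend or holiday adjustment applies.
Final deadline: Jan 31, 2001.

Jan 31, 2001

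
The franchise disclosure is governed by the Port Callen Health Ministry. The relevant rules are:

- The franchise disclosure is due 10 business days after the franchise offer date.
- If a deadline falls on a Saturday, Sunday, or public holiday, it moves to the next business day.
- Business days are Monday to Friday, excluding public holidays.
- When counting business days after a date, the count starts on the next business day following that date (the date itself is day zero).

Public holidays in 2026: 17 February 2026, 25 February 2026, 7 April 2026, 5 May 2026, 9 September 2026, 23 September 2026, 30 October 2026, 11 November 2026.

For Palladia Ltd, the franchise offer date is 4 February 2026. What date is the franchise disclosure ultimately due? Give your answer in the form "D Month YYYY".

19 February 2026

Starting the day after 4 February 2026 and counting 10 business days lands on 19 February 2026.
Since 19 February 2026 is a Thursday and not a holiday, the date is unchanged.
Deadline: 19 February 2026.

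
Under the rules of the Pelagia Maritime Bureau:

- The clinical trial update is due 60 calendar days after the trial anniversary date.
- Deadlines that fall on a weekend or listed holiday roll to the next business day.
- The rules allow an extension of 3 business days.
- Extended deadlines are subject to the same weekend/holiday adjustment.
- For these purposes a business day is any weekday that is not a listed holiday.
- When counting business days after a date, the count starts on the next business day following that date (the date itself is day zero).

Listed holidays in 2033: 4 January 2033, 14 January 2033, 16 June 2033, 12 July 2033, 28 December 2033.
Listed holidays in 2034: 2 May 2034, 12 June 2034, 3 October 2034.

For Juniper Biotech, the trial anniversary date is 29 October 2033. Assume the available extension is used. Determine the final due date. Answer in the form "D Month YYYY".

From 29 October 2033, 60 calendar days later is 28 December 2033.
28 December 2033 is a listed holiday, so it moves to the next business day, 29 December 2033 (Thursday).
The 3-business-day extension runs from 29 December 2033 to 3 January 2034.
3 January 2034 falls on a Tuesday, which is a business day, so no adjustment is needed.
Final deadline: 3 January 2034.

3 January 2034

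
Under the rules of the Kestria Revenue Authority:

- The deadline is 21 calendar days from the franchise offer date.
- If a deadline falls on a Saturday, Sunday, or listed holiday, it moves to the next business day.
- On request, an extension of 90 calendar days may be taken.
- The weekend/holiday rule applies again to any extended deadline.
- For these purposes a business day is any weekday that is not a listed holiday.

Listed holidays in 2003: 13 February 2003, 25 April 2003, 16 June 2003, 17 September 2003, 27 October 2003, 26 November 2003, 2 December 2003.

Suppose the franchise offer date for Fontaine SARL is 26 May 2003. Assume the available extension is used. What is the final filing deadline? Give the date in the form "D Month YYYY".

15 September 2003

21 calendar days after 26 May 2003 is 16 June 2003.
16 June 2003 is a listed holiday, so it moves to the next business day, 17 June 2003 (Tuesday).
Applying the 90-calendar-day extension: 17 June 2003 + 90 days = 15 September 2003.
Since 15 September 2003 is a Monday and not a holiday, the date is unchanged.
So the filing is due 15 September 2003.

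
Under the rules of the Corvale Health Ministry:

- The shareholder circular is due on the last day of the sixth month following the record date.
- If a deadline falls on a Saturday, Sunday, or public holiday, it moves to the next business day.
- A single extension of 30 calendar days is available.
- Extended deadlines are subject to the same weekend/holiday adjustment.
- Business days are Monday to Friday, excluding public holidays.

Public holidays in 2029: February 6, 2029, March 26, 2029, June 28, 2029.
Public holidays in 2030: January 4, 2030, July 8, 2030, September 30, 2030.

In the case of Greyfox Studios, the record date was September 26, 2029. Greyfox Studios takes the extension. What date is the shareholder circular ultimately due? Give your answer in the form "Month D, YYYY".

The sixth month after September 26, 2029 is March 2030, whose last day is March 31, 2030.
March 31, 2030 is a Sunday; the next business day is April 1, 2030 (Monday).
The 30-calendar-day extension moves the deadline from April 1, 2030 to May 1, 2030.
May 1, 2030 (Wednesday) is already a business day.
So the filing is due May 1, 2030.

May 1, 2030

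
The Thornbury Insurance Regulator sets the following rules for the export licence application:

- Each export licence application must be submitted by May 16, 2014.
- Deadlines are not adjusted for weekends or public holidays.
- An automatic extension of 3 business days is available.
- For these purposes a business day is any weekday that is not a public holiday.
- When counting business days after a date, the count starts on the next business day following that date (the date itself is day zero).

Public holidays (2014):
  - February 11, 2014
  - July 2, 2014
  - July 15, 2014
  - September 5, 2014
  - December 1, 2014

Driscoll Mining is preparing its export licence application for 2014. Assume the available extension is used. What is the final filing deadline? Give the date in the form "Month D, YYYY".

May 21, 2014

The stated deadline is May 16, 2014.
No adjustment is made for weekends or holidays, so May 16, 2014 stands.
Counting 3 further business days from May 16, 2014 reaches May 21, 2014.
May 21, 2014 is a Wednesday; no weekend or holiday adjustment applies.
Deadline: May 21, 2014.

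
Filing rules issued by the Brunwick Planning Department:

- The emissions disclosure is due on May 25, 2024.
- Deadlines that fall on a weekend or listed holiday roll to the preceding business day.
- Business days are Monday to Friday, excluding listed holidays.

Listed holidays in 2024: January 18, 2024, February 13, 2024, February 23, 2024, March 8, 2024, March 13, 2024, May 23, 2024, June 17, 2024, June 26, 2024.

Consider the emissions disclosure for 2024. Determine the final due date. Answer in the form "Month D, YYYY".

Start from the fixed due date, May 25, 2024.
May 25, 2024 is a Saturday, so it moves to the preceding business day, May 24, 2024 (Friday).
Final deadline: May 24, 2024.

May 24, 2024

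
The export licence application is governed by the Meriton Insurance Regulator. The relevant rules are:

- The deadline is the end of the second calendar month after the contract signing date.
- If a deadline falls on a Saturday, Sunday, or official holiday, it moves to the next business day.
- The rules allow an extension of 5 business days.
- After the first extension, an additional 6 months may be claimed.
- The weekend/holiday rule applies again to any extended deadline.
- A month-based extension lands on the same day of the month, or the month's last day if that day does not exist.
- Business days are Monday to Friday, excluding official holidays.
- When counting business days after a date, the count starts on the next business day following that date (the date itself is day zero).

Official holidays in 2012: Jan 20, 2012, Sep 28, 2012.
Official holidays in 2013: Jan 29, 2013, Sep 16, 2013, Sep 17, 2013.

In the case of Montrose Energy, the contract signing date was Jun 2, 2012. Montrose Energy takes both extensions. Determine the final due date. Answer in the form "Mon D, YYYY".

2 months after Jun 2, 2012 is August 2012; that month ends on Aug 31, 2012.
Aug 31, 2012 falls on a Friday, which is a business day, so no adjustment is needed.
Counting 5 further business days from Aug 31, 2012 reaches Sep 7, 2012.
Sep 7, 2012 falls on a Friday, which is a business day, so no adjustment is needed.
The 6 months extension carries Sep 7, 2012 to Mar 7, 2013.
Mar 7, 2013 falls on a Thursday, which is a business day, so no adjustment is needed.
The final due date is Mar 7, 2013.

Mar 7, 2013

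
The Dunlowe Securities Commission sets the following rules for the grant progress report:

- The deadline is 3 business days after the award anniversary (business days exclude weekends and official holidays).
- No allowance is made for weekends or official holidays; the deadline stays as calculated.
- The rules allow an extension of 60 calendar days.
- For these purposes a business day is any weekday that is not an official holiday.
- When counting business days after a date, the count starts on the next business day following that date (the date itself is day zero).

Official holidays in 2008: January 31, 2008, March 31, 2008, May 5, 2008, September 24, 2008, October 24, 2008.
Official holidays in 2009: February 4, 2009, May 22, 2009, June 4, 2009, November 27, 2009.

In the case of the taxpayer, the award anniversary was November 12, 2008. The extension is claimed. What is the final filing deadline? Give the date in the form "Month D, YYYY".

Starting the day after November 12, 2008 and counting 3 business days lands on November 17, 2008.
November 17, 2008 falls on a Monday. The rules make no weekend/holiday allowance, so it remains November 17, 2008.
The 60-calendar-day extension moves the deadline from November 17, 2008 to January 16, 2009.
January 16, 2009 falls on a Friday. The rules make no weekend/holiday allowance, so it remains January 16, 2009.
Deadline: January 16, 2009.

January 16, 2009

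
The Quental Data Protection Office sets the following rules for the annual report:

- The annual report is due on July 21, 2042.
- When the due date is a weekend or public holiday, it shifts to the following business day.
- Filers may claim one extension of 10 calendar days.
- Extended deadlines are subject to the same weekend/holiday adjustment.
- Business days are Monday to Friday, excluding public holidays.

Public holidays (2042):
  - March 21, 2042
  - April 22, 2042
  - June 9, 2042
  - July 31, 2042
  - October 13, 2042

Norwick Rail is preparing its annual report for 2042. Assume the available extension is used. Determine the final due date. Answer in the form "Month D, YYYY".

The statutory due date is July 21, 2042.
July 21, 2042 is a Monday and not a listed holiday, so it stands.
Add the 10 calendar-day extension to July 21, 2042: July 31, 2042.
Because July 31, 2042 is a listed holiday, the deadline becomes August 1, 2042 (Friday).
Deadline: August 1, 2042.

August 1, 2042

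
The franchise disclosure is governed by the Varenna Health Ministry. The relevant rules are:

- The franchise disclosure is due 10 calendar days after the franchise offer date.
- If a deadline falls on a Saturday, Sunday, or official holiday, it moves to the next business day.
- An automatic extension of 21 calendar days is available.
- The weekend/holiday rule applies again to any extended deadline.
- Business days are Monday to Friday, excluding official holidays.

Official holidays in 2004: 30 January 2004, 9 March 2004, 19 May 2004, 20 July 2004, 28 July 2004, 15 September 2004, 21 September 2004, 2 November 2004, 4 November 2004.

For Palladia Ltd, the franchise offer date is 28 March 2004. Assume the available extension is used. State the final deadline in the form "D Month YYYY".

Trigger date 28 March 2004 + 10 calendar days = 7 April 2004.
7 April 2004 is a Wednesday and not a listed holiday, so it stands.
With the 21-day extension, 7 April 2004 becomes 28 April 2004.
28 April 2004 falls on a Wednesday, which is a business day, so no adjustment is needed.
Deadline: 28 April 2004.

28 April 2004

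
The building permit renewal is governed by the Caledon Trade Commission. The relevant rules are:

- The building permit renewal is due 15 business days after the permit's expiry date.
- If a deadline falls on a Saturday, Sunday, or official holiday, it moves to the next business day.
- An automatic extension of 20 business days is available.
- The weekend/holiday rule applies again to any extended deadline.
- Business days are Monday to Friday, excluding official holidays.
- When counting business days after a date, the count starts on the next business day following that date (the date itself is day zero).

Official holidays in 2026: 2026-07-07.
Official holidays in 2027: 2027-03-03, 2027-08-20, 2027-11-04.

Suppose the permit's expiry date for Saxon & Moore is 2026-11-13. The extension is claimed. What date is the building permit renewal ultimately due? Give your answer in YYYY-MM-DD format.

15 business days after 2026-11-13, excluding weekends and holidays, is 2026-12-04.
Since 2026-12-04 is a Friday and not a holiday, the date is unchanged.
Applying the 20-business-day extension: 20 business days after 2026-12-04 is 2027-01-01.
Since 2027-01-01 is a Friday and not a holiday, the date is unchanged.
The final due date is 2027-01-01.

2027-01-01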